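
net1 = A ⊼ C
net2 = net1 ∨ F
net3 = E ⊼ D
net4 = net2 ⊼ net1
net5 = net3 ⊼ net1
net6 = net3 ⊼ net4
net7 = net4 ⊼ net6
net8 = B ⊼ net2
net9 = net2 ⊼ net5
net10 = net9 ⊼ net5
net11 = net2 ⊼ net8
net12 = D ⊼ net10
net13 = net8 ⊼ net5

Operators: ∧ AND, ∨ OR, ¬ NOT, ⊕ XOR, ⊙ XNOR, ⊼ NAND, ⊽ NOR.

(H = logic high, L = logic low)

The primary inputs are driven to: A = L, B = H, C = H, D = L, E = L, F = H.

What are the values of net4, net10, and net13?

net1 = A NAND C = L NAND H = H
net2 = net1 OR F = H OR H = H
net3 = E NAND D = L NAND L = H
net4 = net2 NAND net1 = H NAND H = L
net5 = net3 NAND net1 = H NAND H = L
net8 = B NAND net2 = H NAND H = L
net9 = net2 NAND net5 = H NAND L = H
net10 = net9 NAND net5 = H NAND L = H
net13 = net8 NAND net5 = L NAND L = H

net4 = L  net10 = H  net13 = H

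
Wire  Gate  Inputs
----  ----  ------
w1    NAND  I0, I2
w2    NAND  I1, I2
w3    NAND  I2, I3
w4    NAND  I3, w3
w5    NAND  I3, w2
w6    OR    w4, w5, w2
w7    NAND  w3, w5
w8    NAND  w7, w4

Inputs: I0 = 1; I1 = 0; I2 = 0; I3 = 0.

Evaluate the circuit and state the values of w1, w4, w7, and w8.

w1 = 1  w4 = 1  w7 = 0  w8 = 1

w1 = I0 NAND I2 = 1 NAND 0 = 1
w2 = I1 NAND I2 = 0 NAND 0 = 1
w3 = I2 NAND I3 = 0 NAND 0 = 1
w4 = I3 NAND w3 = 0 NAND 1 = 1
w5 = I3 NAND w2 = 0 NAND 1 = 1
w7 = w3 NAND w5 = 1 NAND 1 = 0
w8 = w7 NAND w4 = 0 NAND 1 = 1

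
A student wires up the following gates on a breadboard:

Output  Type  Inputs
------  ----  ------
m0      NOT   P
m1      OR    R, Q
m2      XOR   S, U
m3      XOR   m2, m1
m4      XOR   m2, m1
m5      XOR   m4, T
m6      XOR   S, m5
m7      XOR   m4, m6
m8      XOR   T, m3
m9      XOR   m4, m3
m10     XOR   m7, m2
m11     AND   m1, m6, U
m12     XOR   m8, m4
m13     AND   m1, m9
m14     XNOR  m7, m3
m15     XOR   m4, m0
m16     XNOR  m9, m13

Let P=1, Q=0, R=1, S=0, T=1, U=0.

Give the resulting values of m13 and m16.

m13 = 0, m16 = 1

m1 = R OR Q = 1 OR 0 = 1
m2 = S XOR U = 0 XOR 0 = 0
m3 = m2 XOR m1 = 0 XOR 1 = 1
m4 = m2 XOR m1 = 0 XOR 1 = 1
m9 = m4 XOR m3 = 1 XOR 1 = 0
m13 = m1 AND m9 = 1 AND 0 = 0
m16 = m9 XNOR m13 = 0 XNOR 0 = 1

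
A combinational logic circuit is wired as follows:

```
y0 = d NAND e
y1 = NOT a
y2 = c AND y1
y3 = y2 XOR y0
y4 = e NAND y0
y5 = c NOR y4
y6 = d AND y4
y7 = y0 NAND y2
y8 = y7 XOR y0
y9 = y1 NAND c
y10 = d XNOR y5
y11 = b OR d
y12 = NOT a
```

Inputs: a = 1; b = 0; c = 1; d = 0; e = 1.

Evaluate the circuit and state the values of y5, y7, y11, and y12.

y5 = 0, y7 = 1, y11 = 0, y12 = 0

y0 = d NAND e = 0 NAND 1 = 1
y1 = NOT a = NOT 1 = 0
y2 = c AND y1 = 1 AND 0 = 0
y4 = e NAND y0 = 1 NAND 1 = 0
y5 = c NOR y4 = 1 NOR 0 = 0
y7 = y0 NAND y2 = 1 NAND 0 = 1
y11 = b OR d = 0 OR 0 = 0
y12 = NOT a = NOT 1 = 0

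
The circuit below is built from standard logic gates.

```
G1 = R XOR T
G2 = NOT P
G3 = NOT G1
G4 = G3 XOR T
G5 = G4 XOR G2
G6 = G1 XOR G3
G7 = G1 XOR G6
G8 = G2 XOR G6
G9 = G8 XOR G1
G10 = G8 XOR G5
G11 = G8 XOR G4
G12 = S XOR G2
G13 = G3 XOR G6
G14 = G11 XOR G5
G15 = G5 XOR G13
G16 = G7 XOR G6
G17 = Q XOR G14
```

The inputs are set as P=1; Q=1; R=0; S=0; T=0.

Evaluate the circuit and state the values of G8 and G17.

G8 = 1  G17 = 0

G1 = R XOR T = 0 XOR 0 = 0
G2 = NOT P = NOT 1 = 0
G3 = NOT G1 = NOT 0 = 1
G4 = G3 XOR T = 1 XOR 0 = 1
G5 = G4 XOR G2 = 1 XOR 0 = 1
G6 = G1 XOR G3 = 0 XOR 1 = 1
G8 = G2 XOR G6 = 0 XOR 1 = 1
G11 = G8 XOR G4 = 1 XOR 1 = 0
G14 = G11 XOR G5 = 0 XOR 1 = 1
G17 = Q XOR G14 = 1 XOR 1 = 0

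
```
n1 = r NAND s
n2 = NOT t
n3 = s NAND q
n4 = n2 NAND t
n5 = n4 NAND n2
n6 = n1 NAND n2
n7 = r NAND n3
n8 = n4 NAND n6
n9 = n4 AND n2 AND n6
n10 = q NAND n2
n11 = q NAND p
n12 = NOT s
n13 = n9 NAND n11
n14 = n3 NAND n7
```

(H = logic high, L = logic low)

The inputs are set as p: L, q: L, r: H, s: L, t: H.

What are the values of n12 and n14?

n3 = s NAND q = L NAND L = H
n7 = r NAND n3 = H NAND H = L
n12 = NOT s = NOT L = H
n14 = n3 NAND n7 = H NAND L = H

n12 = H, n14 = H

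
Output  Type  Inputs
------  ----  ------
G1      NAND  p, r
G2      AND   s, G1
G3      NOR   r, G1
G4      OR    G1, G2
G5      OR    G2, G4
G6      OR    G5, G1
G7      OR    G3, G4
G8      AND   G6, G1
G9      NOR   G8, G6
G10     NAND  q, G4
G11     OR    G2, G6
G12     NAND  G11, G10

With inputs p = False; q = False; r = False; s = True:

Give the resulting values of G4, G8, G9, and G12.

G4 = True  G8 = True  G9 = False  G12 = False

G1 = p NAND r = False NAND False = True
G2 = s AND G1 = True AND True = True
G4 = G1 OR G2 = True OR True = True
G5 = G2 OR G4 = True OR True = True
G6 = G5 OR G1 = True OR True = True
G8 = G6 AND G1 = True AND True = True
G9 = G8 NOR G6 = True NOR True = False
G10 = q NAND G4 = False NAND True = True
G11 = G2 OR G6 = True OR True = True
G12 = G11 NAND G10 = True NAND True = False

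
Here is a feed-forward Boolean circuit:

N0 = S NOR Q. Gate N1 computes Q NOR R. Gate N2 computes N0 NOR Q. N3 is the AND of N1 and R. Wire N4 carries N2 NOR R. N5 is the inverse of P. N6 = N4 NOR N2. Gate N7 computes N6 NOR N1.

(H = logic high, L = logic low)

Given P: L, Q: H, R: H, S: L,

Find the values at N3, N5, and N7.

N3 = L, N5 = H, N7 = L

N0 = S NOR Q = L NOR H = L
N1 = Q NOR R = H NOR H = L
N2 = N0 NOR Q = L NOR H = L
N3 = N1 AND R = L AND H = L
N4 = N2 NOR R = L NOR H = L
N5 = NOT P = NOT L = H
N6 = N4 NOR N2 = L NOR L = H
N7 = N6 NOR N1 = H NOR L = L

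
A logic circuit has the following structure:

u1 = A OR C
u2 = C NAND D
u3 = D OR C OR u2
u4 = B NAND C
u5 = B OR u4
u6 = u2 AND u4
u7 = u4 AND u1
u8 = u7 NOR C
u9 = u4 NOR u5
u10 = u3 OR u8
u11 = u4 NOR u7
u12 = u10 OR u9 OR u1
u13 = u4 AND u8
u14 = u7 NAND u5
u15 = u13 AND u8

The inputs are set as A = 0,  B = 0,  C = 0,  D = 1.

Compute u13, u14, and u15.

u1 = A OR C = 0 OR 0 = 0
u4 = B NAND C = 0 NAND 0 = 1
u5 = B OR u4 = 0 OR 1 = 1
u7 = u4 AND u1 = 1 AND 0 = 0
u8 = u7 NOR C = 0 NOR 0 = 1
u13 = u4 AND u8 = 1 AND 1 = 1
u14 = u7 NAND u5 = 0 NAND 1 = 1
u15 = u13 AND u8 = 1 AND 1 = 1

u13 = 1  u14 = 1  u15 = 1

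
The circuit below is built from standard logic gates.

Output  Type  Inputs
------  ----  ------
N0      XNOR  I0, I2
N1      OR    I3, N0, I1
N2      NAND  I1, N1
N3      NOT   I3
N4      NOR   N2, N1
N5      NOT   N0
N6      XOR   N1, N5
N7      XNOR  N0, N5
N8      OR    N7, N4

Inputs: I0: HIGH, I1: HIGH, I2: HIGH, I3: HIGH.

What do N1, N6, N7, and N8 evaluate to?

N0 = I0 XNOR I2 = HIGH XNOR HIGH = HIGH
N1 = I3 OR N0 OR I1 = HIGH OR HIGH OR HIGH = HIGH
N2 = I1 NAND N1 = HIGH NAND HIGH = LOW
N4 = N2 NOR N1 = LOW NOR HIGH = LOW
N5 = NOT N0 = NOT HIGH = LOW
N6 = N1 XOR N5 = HIGH XOR LOW = HIGH
N7 = N0 XNOR N5 = HIGH XNOR LOW = LOW
N8 = N7 OR N4 = LOW OR LOW = LOW

N1 = HIGH, N6 = HIGH, N7 = LOW, N8 = LOW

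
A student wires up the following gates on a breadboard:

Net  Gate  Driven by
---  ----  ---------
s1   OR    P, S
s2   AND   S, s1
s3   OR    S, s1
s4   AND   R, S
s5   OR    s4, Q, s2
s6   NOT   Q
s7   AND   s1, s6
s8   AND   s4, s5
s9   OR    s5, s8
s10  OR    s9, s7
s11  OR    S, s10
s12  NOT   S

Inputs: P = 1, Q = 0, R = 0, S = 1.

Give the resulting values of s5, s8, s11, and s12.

s5 = 1, s8 = 0, s11 = 1, s12 = 0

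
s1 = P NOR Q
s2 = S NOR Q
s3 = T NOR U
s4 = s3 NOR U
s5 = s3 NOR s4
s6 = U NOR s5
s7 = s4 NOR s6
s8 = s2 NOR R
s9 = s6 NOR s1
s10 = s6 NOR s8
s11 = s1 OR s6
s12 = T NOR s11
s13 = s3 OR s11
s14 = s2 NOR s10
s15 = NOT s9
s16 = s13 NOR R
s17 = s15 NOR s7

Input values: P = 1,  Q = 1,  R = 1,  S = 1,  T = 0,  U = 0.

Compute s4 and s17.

s4 = 0  s17 = 0

s1 = P NOR Q = 1 NOR 1 = 0
s3 = T NOR U = 0 NOR 0 = 1
s4 = s3 NOR U = 1 NOR 0 = 0
s5 = s3 NOR s4 = 1 NOR 0 = 0
s6 = U NOR s5 = 0 NOR 0 = 1
s7 = s4 NOR s6 = 0 NOR 1 = 0
s9 = s6 NOR s1 = 1 NOR 0 = 0
s15 = NOT s9 = NOT 0 = 1
s17 = s15 NOR s7 = 1 NOR 0 = 0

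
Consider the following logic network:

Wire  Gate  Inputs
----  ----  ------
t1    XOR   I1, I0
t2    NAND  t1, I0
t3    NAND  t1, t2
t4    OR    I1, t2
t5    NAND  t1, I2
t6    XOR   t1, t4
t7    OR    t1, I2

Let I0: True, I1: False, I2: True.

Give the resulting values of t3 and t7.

t3 = True, t7 = True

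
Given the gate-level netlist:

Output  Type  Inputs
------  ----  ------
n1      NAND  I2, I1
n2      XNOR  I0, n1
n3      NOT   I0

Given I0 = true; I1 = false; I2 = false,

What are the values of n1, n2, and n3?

n1 = true; n2 = true; n3 = false

n1 = I2 NAND I1 = false NAND false = true
n2 = I0 XNOR n1 = true XNOR true = true
n3 = NOT I0 = NOT true = false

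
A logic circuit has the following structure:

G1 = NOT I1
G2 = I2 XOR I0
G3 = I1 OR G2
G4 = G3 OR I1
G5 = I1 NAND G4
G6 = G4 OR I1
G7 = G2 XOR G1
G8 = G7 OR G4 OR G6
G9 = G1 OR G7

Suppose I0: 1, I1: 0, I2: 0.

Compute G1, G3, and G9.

G1 = 1, G3 = 1, G9 = 1

G1 = NOT I1 = NOT 0 = 1
G2 = I2 XOR I0 = 0 XOR 1 = 1
G3 = I1 OR G2 = 0 OR 1 = 1
G7 = G2 XOR G1 = 1 XOR 1 = 0
G9 = G1 OR G7 = 1 OR 0 = 1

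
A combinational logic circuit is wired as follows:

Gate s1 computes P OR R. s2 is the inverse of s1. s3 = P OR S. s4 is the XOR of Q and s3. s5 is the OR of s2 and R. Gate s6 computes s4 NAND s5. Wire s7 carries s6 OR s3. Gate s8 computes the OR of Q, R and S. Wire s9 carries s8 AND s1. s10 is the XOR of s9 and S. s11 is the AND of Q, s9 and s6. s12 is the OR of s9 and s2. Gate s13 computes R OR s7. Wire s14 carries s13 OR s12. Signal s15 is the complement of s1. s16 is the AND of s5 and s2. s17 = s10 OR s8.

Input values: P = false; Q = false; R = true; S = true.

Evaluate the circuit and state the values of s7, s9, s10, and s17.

s7 = true; s9 = true; s10 = false; s17 = true

s1 = P OR R = false OR true = true
s2 = NOT s1 = NOT true = false
s3 = P OR S = false OR true = true
s4 = Q XOR s3 = false XOR true = true
s5 = s2 OR R = false OR true = true
s6 = s4 NAND s5 = true NAND true = false
s7 = s6 OR s3 = false OR true = true
s8 = Q OR R OR S = false OR true OR true = true
s9 = s8 AND s1 = true AND true = true
s10 = s9 XOR S = true XOR true = false
s17 = s10 OR s8 = false OR true = true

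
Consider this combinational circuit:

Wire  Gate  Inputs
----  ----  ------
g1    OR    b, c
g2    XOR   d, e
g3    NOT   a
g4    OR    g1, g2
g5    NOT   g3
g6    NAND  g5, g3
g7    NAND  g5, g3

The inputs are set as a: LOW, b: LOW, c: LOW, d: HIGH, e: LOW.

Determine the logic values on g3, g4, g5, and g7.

g3 = HIGH  g4 = HIGH  g5 = LOW  g7 = HIGH

g1 = b OR c = LOW OR LOW = LOW
g2 = d XOR e = HIGH XOR LOW = HIGH
g3 = NOT a = NOT LOW = HIGH
g4 = g1 OR g2 = LOW OR HIGH = HIGH
g5 = NOT g3 = NOT HIGH = LOW
g7 = g5 NAND g3 = LOW NAND HIGH = HIGH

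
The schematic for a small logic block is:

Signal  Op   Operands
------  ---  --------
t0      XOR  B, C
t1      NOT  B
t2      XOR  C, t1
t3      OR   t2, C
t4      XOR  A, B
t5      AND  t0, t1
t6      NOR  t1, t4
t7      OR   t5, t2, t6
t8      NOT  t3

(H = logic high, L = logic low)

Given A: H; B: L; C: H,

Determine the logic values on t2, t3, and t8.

t1 = NOT B = NOT L = H
t2 = C XOR t1 = H XOR H = L
t3 = t2 OR C = L OR H = H
t8 = NOT t3 = NOT H = L

t2 = L  t3 = H  t8 = L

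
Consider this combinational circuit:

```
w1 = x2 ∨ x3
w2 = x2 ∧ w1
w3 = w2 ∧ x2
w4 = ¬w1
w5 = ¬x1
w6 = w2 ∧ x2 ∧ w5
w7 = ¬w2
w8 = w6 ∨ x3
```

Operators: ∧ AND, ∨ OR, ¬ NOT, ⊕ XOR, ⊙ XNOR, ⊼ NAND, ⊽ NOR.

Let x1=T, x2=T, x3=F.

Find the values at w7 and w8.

w7 = F  w8 = F

w1 = x2 OR x3 = T OR F = T
w2 = x2 AND w1 = T AND T = T
w5 = NOT x1 = NOT T = F
w6 = w2 AND x2 AND w5 = T AND T AND F = F
w7 = NOT w2 = NOT T = F
w8 = w6 OR x3 = F OR F = F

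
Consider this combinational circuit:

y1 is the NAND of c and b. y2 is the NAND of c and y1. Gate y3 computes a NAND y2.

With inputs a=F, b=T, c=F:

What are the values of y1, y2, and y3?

y1 = T, y2 = T, y3 = T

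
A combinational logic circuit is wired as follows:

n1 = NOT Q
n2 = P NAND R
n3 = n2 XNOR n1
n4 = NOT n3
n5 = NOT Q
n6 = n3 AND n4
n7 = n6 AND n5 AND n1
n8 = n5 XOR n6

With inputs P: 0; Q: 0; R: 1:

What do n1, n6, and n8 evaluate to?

n1 = NOT Q = NOT 0 = 1
n2 = P NAND R = 0 NAND 1 = 1
n3 = n2 XNOR n1 = 1 XNOR 1 = 1
n4 = NOT n3 = NOT 1 = 0
n5 = NOT Q = NOT 0 = 1
n6 = n3 AND n4 = 1 AND 0 = 0
n8 = n5 XOR n6 = 1 XOR 0 = 1

n1 = 1, n6 = 0, n8 = 1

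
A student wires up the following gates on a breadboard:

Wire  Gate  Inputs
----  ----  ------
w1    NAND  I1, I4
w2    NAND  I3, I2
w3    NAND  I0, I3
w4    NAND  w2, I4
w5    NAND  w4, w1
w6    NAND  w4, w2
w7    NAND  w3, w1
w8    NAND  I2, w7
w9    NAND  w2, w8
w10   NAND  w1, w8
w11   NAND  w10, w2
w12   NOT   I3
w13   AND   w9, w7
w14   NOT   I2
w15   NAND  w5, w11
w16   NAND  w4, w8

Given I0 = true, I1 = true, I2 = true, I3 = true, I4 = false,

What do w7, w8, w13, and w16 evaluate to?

w7 = true, w8 = false, w13 = true, w16 = true

w1 = I1 NAND I4 = true NAND false = true
w2 = I3 NAND I2 = true NAND true = false
w3 = I0 NAND I3 = true NAND true = false
w4 = w2 NAND I4 = false NAND false = true
w7 = w3 NAND w1 = false NAND true = true
w8 = I2 NAND w7 = true NAND true = false
w9 = w2 NAND w8 = false NAND false = true
w13 = w9 AND w7 = true AND true = true
w16 = w4 NAND w8 = true NAND false = true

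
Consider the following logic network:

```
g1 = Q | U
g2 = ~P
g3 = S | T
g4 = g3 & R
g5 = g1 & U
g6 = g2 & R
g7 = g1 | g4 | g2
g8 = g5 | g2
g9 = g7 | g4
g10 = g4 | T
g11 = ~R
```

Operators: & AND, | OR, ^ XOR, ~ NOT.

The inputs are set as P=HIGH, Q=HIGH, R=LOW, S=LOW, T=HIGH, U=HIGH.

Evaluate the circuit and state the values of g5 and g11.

g1 = Q OR U = HIGH OR HIGH = HIGH
g5 = g1 AND U = HIGH AND HIGH = HIGH
g11 = NOT R = NOT LOW = HIGH

g5 = HIGH  g11 = HIGH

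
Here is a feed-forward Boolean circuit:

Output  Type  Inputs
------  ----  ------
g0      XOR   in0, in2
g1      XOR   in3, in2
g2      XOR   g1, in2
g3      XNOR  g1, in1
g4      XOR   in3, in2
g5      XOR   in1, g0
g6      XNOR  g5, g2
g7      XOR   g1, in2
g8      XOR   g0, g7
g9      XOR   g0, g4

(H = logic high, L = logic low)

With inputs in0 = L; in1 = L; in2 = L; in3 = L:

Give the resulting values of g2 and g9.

g2 = L, g9 = L

g0 = in0 XOR in2 = L XOR L = L
g1 = in3 XOR in2 = L XOR L = L
g2 = g1 XOR in2 = L XOR L = L
g4 = in3 XOR in2 = L XOR L = L
g9 = g0 XOR g4 = L XOR L = L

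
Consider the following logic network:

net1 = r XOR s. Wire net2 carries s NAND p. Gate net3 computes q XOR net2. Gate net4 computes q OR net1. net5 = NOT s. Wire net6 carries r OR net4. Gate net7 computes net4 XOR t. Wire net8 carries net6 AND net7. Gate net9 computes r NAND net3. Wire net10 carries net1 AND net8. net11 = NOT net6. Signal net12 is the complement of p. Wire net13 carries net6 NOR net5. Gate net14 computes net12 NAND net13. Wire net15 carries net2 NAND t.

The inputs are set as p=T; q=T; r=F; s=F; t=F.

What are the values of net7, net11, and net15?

net1 = r XOR s = F XOR F = F
net2 = s NAND p = F NAND T = T
net4 = q OR net1 = T OR F = T
net6 = r OR net4 = F OR T = T
net7 = net4 XOR t = T XOR F = T
net11 = NOT net6 = NOT T = F
net15 = net2 NAND t = T NAND F = T

net7 = T, net11 = F, net15 = T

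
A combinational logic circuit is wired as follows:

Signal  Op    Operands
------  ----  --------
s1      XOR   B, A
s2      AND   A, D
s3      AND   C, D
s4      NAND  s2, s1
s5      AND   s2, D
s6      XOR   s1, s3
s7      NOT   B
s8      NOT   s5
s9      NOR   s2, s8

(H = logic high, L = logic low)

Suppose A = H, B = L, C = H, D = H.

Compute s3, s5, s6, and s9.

s1 = B XOR A = L XOR H = H
s2 = A AND D = H AND H = H
s3 = C AND D = H AND H = H
s5 = s2 AND D = H AND H = H
s6 = s1 XOR s3 = H XOR H = L
s8 = NOT s5 = NOT H = L
s9 = s2 NOR s8 = H NOR L = L

s3 = H  s5 = H  s6 = L  s9 = L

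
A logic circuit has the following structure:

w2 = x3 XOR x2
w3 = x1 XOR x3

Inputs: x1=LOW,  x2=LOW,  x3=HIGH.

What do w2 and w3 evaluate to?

w2 = HIGH XOR LOW = HIGH
w3 = LOW XOR HIGH = HIGH

w2 = HIGH, w3 = HIGH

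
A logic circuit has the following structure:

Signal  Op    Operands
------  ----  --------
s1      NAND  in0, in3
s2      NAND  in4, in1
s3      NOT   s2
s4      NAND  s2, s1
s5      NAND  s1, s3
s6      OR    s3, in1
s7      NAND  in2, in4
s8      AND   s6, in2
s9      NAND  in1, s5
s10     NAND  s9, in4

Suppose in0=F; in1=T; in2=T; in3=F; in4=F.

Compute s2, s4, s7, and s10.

s1 = in0 NAND in3 = F NAND F = T
s2 = in4 NAND in1 = F NAND T = T
s3 = NOT s2 = NOT T = F
s4 = s2 NAND s1 = T NAND T = F
s5 = s1 NAND s3 = T NAND F = T
s7 = in2 NAND in4 = T NAND F = T
s9 = in1 NAND s5 = T NAND T = F
s10 = s9 NAND in4 = F NAND F = T

s2 = T  s4 = F  s7 = T  s10 = T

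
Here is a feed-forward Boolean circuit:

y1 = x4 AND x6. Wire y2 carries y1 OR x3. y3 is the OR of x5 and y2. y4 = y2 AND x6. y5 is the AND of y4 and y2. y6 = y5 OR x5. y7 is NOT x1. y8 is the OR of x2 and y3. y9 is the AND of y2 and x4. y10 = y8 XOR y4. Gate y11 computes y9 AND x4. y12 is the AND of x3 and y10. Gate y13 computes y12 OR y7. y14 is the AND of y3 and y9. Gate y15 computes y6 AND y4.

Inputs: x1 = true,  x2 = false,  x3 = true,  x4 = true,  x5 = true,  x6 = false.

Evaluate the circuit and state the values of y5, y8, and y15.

y5 = false, y8 = true, y15 = false

y1 = x4 AND x6 = true AND false = false
y2 = y1 OR x3 = false OR true = true
y3 = x5 OR y2 = true OR true = true
y4 = y2 AND x6 = true AND false = false
y5 = y4 AND y2 = false AND true = false
y6 = y5 OR x5 = false OR true = true
y8 = x2 OR y3 = false OR true = true
y15 = y6 AND y4 = true AND false = false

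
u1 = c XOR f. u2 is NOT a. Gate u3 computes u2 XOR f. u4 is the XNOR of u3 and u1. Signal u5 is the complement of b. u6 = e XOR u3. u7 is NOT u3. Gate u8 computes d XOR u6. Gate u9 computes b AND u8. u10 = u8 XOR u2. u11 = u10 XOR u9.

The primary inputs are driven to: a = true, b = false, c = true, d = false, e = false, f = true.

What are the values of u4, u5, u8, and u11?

u4 = false; u5 = true; u8 = true; u11 = true

u1 = c XOR f = true XOR true = false
u2 = NOT a = NOT true = false
u3 = u2 XOR f = false XOR true = true
u4 = u3 XNOR u1 = true XNOR false = false
u5 = NOT b = NOT false = true
u6 = e XOR u3 = false XOR true = true
u8 = d XOR u6 = false XOR true = true
u9 = b AND u8 = false AND true = false
u10 = u8 XOR u2 = true XOR false = true
u11 = u10 XOR u9 = true XOR false = true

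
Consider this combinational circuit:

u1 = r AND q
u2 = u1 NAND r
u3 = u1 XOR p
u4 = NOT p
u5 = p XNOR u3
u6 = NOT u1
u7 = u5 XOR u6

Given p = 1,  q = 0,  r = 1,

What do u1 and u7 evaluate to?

u1 = 0  u7 = 0

u1 = r AND q = 1 AND 0 = 0
u3 = u1 XOR p = 0 XOR 1 = 1
u5 = p XNOR u3 = 1 XNOR 1 = 1
u6 = NOT u1 = NOT 0 = 1
u7 = u5 XOR u6 = 1 XOR 1 = 0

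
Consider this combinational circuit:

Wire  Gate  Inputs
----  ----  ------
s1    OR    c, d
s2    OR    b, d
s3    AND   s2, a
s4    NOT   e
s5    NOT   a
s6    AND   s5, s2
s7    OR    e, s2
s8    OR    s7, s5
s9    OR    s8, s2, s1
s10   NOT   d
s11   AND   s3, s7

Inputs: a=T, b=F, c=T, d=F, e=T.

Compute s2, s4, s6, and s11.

s2 = F; s4 = F; s6 = F; s11 = F

s2 = b OR d = F OR F = F
s3 = s2 AND a = F AND T = F
s4 = NOT e = NOT T = F
s5 = NOT a = NOT T = F
s6 = s5 AND s2 = F AND F = F
s7 = e OR s2 = T OR F = T
s11 = s3 AND s7 = F AND T = F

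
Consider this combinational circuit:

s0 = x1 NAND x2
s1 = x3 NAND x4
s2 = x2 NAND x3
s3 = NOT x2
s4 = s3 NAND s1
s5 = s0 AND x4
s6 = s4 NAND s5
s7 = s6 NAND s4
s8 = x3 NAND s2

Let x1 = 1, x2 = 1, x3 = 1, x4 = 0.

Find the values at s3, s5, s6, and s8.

s3 = 0; s5 = 0; s6 = 1; s8 = 1

s0 = x1 NAND x2 = 1 NAND 1 = 0
s1 = x3 NAND x4 = 1 NAND 0 = 1
s2 = x2 NAND x3 = 1 NAND 1 = 0
s3 = NOT x2 = NOT 1 = 0
s4 = s3 NAND s1 = 0 NAND 1 = 1
s5 = s0 AND x4 = 0 AND 0 = 0
s6 = s4 NAND s5 = 1 NAND 0 = 1
s8 = x3 NAND s2 = 1 NAND 0 = 1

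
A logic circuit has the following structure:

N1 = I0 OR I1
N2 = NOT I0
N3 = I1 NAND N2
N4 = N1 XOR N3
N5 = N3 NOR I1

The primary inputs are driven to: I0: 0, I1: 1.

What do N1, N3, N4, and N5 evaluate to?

N1 = 1, N3 = 0, N4 = 1, N5 = 0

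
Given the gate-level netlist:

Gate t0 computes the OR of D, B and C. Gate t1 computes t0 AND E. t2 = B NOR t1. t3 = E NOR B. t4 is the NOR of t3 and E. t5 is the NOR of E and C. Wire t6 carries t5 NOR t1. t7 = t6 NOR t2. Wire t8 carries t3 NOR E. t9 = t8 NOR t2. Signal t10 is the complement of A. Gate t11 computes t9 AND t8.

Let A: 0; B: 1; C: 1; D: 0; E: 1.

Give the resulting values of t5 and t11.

t5 = 0; t11 = 0

t0 = D OR B OR C = 0 OR 1 OR 1 = 1
t1 = t0 AND E = 1 AND 1 = 1
t2 = B NOR t1 = 1 NOR 1 = 0
t3 = E NOR B = 1 NOR 1 = 0
t5 = E NOR C = 1 NOR 1 = 0
t8 = t3 NOR E = 0 NOR 1 = 0
t9 = t8 NOR t2 = 0 NOR 0 = 1
t11 = t9 AND t8 = 1 AND 0 = 0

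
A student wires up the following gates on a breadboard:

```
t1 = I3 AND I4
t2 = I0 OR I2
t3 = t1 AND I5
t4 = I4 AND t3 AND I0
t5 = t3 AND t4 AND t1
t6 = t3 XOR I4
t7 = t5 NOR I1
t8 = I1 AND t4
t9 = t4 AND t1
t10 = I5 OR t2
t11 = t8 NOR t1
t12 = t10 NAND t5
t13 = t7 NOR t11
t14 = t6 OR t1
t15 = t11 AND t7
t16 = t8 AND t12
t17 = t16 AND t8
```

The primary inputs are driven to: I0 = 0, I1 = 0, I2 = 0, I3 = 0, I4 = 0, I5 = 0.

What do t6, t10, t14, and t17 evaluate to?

t1 = I3 AND I4 = 0 AND 0 = 0
t2 = I0 OR I2 = 0 OR 0 = 0
t3 = t1 AND I5 = 0 AND 0 = 0
t4 = I4 AND t3 AND I0 = 0 AND 0 AND 0 = 0
t5 = t3 AND t4 AND t1 = 0 AND 0 AND 0 = 0
t6 = t3 XOR I4 = 0 XOR 0 = 0
t8 = I1 AND t4 = 0 AND 0 = 0
t10 = I5 OR t2 = 0 OR 0 = 0
t12 = t10 NAND t5 = 0 NAND 0 = 1
t14 = t6 OR t1 = 0 OR 0 = 0
t16 = t8 AND t12 = 0 AND 1 = 0
t17 = t16 AND t8 = 0 AND 0 = 0

t6 = 0; t10 = 0; t14 = 0; t17 = 0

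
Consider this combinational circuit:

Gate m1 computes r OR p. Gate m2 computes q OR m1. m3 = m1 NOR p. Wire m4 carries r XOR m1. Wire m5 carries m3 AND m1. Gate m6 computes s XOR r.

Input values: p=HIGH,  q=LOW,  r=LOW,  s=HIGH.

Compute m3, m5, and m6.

m3 = LOW; m5 = LOW; m6 = HIGH

m1 = r OR p = LOW OR HIGH = HIGH
m3 = m1 NOR p = HIGH NOR HIGH = LOW
m5 = m3 AND m1 = LOW AND HIGH = LOW
m6 = s XOR r = HIGH XOR LOW = HIGH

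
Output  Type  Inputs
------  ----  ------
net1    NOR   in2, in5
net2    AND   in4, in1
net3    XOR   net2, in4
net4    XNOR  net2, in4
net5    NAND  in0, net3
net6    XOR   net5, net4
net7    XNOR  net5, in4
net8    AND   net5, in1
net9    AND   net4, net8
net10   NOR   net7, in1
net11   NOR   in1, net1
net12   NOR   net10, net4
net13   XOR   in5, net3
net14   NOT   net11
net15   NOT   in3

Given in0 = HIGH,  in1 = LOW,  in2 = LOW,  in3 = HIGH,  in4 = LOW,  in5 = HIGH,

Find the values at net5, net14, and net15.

net5 = HIGH  net14 = LOW  net15 = LOW

net1 = in2 NOR in5 = LOW NOR HIGH = LOW
net2 = in4 AND in1 = LOW AND LOW = LOW
net3 = net2 XOR in4 = LOW XOR LOW = LOW
net5 = in0 NAND net3 = HIGH NAND LOW = HIGH
net11 = in1 NOR net1 = LOW NOR LOW = HIGH
net14 = NOT net11 = NOT HIGH = LOW
net15 = NOT in3 = NOT HIGH = LOW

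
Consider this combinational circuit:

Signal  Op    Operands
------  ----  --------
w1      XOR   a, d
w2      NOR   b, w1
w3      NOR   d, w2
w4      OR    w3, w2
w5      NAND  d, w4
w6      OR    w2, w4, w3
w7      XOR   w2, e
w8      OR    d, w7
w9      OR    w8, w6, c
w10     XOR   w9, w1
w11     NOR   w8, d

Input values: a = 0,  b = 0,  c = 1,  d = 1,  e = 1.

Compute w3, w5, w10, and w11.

w3 = 0, w5 = 1, w10 = 0, w11 = 0

w1 = a XOR d = 0 XOR 1 = 1
w2 = b NOR w1 = 0 NOR 1 = 0
w3 = d NOR w2 = 1 NOR 0 = 0
w4 = w3 OR w2 = 0 OR 0 = 0
w5 = d NAND w4 = 1 NAND 0 = 1
w6 = w2 OR w4 OR w3 = 0 OR 0 OR 0 = 0
w7 = w2 XOR e = 0 XOR 1 = 1
w8 = d OR w7 = 1 OR 1 = 1
w9 = w8 OR w6 OR c = 1 OR 0 OR 1 = 1
w10 = w9 XOR w1 = 1 XOR 1 = 0
w11 = w8 NOR d = 1 NOR 1 = 0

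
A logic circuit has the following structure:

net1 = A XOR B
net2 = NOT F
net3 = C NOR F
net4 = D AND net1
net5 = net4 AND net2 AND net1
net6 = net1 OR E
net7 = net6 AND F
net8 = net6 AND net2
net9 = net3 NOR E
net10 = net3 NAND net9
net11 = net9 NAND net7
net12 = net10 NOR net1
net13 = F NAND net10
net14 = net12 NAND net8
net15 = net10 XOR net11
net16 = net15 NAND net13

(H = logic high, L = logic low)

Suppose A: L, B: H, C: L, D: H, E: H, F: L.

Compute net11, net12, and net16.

net11 = H  net12 = L  net16 = H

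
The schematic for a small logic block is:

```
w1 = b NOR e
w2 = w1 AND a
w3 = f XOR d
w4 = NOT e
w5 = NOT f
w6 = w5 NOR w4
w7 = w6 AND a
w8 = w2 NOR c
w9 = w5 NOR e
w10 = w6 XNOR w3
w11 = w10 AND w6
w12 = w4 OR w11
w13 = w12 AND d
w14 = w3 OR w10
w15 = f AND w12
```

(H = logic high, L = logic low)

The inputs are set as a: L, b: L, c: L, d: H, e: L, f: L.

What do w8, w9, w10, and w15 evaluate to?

w8 = H, w9 = L, w10 = L, w15 = L

w1 = b NOR e = L NOR L = H
w2 = w1 AND a = H AND L = L
w3 = f XOR d = L XOR H = H
w4 = NOT e = NOT L = H
w5 = NOT f = NOT L = H
w6 = w5 NOR w4 = H NOR H = L
w8 = w2 NOR c = L NOR L = H
w9 = w5 NOR e = H NOR L = L
w10 = w6 XNOR w3 = L XNOR H = L
w11 = w10 AND w6 = L AND L = L
w12 = w4 OR w11 = H OR L = H
w15 = f AND w12 = L AND H = L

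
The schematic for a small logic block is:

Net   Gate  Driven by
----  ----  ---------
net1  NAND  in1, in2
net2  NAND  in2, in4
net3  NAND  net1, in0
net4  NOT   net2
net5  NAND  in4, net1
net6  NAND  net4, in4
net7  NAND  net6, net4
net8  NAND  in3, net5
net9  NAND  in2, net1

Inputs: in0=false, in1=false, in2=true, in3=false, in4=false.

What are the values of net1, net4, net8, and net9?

net1 = in1 NAND in2 = false NAND true = true
net2 = in2 NAND in4 = true NAND false = true
net4 = NOT net2 = NOT true = false
net5 = in4 NAND net1 = false NAND true = true
net8 = in3 NAND net5 = false NAND true = true
net9 = in2 NAND net1 = true NAND true = false

net1 = true; net4 = false; net8 = true; net9 = false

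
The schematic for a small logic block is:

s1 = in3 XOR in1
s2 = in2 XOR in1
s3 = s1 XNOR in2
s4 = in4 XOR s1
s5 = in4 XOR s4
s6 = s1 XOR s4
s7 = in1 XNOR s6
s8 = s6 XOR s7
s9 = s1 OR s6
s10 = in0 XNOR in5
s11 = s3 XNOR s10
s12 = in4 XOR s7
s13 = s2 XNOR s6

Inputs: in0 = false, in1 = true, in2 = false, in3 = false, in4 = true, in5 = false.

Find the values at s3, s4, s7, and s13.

s3 = false, s4 = false, s7 = true, s13 = true

s1 = in3 XOR in1 = false XOR true = true
s2 = in2 XOR in1 = false XOR true = true
s3 = s1 XNOR in2 = true XNOR false = false
s4 = in4 XOR s1 = true XOR true = false
s6 = s1 XOR s4 = true XOR false = true
s7 = in1 XNOR s6 = true XNOR true = true
s13 = s2 XNOR s6 = true XNOR true = true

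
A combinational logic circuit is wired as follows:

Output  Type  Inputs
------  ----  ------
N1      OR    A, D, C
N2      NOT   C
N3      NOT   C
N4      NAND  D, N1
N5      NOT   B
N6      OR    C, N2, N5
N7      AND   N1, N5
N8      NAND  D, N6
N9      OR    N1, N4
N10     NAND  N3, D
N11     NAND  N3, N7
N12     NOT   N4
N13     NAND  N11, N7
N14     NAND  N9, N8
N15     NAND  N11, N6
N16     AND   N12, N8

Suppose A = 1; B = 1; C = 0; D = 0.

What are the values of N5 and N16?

N5 = 0, N16 = 0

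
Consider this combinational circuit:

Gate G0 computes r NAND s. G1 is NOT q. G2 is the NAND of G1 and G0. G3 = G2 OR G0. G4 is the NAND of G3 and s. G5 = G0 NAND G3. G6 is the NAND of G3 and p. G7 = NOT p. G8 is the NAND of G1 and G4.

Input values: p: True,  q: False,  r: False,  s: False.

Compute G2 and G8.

G0 = r NAND s = False NAND False = True
G1 = NOT q = NOT False = True
G2 = G1 NAND G0 = True NAND True = False
G3 = G2 OR G0 = False OR True = True
G4 = G3 NAND s = True NAND False = True
G8 = G1 NAND G4 = True NAND True = False

G2 = False  G8 = False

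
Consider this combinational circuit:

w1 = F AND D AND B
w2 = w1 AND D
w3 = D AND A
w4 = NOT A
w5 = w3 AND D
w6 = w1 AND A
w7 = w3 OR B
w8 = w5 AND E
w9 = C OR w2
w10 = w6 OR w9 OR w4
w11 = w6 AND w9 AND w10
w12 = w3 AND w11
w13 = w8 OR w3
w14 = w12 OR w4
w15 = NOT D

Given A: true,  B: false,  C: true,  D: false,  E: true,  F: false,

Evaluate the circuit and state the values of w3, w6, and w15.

w3 = false; w6 = false; w15 = true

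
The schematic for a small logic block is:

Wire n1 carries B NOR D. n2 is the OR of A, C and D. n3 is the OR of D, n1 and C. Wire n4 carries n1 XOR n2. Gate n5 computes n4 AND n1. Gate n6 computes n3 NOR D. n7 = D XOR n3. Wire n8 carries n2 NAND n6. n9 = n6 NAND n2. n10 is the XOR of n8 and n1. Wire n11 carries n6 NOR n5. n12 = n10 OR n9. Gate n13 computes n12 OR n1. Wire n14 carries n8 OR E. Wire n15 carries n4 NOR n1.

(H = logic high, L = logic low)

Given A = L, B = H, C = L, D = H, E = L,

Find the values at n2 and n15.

n2 = H; n15 = L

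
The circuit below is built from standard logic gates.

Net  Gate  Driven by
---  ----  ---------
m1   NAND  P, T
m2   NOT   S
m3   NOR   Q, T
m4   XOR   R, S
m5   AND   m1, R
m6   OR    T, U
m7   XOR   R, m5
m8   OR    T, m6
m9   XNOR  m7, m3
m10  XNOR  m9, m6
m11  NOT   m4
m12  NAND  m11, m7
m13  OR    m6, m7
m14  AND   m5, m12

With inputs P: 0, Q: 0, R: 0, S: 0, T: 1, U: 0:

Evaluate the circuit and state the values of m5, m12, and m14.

m5 = 0  m12 = 1  m14 = 0

m1 = P NAND T = 0 NAND 1 = 1
m4 = R XOR S = 0 XOR 0 = 0
m5 = m1 AND R = 1 AND 0 = 0
m7 = R XOR m5 = 0 XOR 0 = 0
m11 = NOT m4 = NOT 0 = 1
m12 = m11 NAND m7 = 1 NAND 0 = 1
m14 = m5 AND m12 = 0 AND 1 = 0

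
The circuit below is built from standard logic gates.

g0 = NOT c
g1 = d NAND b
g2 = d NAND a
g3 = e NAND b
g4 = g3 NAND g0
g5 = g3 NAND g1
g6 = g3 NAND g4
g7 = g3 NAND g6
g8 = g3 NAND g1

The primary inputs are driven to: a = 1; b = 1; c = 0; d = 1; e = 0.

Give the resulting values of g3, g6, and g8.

g0 = NOT c = NOT 0 = 1
g1 = d NAND b = 1 NAND 1 = 0
g3 = e NAND b = 0 NAND 1 = 1
g4 = g3 NAND g0 = 1 NAND 1 = 0
g6 = g3 NAND g4 = 1 NAND 0 = 1
g8 = g3 NAND g1 = 1 NAND 0 = 1

g3 = 1; g6 = 1; g8 = 1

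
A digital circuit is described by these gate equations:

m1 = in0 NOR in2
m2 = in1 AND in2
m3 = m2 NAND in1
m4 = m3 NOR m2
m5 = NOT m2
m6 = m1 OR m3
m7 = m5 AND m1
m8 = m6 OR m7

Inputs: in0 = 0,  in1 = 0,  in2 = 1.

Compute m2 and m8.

m2 = 0, m8 = 1

m1 = in0 NOR in2 = 0 NOR 1 = 0
m2 = in1 AND in2 = 0 AND 1 = 0
m3 = m2 NAND in1 = 0 NAND 0 = 1
m5 = NOT m2 = NOT 0 = 1
m6 = m1 OR m3 = 0 OR 1 = 1
m7 = m5 AND m1 = 1 AND 0 = 0
m8 = m6 OR m7 = 1 OR 0 = 1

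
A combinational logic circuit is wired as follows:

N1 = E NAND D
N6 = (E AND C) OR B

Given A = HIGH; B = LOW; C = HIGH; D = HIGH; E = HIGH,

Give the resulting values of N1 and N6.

N1 = LOW, N6 = HIGH

N1 = HIGH NAND HIGH = LOW
N6 = (HIGH AND HIGH) OR LOW = HIGH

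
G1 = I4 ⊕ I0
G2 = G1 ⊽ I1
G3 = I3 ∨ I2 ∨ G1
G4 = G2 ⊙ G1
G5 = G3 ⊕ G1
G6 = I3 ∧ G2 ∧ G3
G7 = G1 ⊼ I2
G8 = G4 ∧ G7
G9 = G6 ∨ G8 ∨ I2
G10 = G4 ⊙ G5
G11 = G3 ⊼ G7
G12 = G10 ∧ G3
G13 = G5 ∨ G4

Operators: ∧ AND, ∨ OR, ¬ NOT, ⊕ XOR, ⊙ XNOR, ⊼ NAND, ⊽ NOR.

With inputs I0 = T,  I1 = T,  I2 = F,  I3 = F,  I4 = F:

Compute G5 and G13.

G5 = F, G13 = F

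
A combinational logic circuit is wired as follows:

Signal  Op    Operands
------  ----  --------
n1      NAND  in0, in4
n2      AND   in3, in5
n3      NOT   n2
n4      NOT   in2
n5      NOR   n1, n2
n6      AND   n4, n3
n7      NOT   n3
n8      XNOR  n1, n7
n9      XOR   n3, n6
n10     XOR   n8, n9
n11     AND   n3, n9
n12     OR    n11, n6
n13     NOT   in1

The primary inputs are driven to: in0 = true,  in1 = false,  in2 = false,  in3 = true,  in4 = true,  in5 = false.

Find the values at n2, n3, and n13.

n2 = false; n3 = true; n13 = true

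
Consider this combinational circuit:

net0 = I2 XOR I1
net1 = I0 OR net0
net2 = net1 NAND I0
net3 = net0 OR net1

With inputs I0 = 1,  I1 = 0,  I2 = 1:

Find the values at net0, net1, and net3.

net0 = I2 XOR I1 = 1 XOR 0 = 1
net1 = I0 OR net0 = 1 OR 1 = 1
net3 = net0 OR net1 = 1 OR 1 = 1

net0 = 1, net1 = 1, net3 = 1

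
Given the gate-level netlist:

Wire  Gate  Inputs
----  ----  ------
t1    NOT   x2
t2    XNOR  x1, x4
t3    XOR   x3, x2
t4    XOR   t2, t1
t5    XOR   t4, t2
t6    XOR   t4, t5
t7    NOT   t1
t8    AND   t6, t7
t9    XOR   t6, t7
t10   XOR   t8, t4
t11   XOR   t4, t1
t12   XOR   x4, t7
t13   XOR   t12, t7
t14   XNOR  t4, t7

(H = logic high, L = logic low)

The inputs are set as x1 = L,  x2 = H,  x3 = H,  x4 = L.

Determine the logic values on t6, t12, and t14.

t6 = H  t12 = H  t14 = H

t1 = NOT x2 = NOT H = L
t2 = x1 XNOR x4 = L XNOR L = H
t4 = t2 XOR t1 = H XOR L = H
t5 = t4 XOR t2 = H XOR H = L
t6 = t4 XOR t5 = H XOR L = H
t7 = NOT t1 = NOT L = H
t12 = x4 XOR t7 = L XOR H = H
t14 = t4 XNOR t7 = H XNOR H = H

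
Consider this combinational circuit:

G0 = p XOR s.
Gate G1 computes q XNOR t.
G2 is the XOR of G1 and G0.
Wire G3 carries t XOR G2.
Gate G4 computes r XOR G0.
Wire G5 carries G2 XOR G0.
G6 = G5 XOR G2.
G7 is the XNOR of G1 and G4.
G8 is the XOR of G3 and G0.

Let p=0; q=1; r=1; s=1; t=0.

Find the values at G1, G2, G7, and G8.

G1 = 0, G2 = 1, G7 = 1, G8 = 0

G0 = p XOR s = 0 XOR 1 = 1
G1 = q XNOR t = 1 XNOR 0 = 0
G2 = G1 XOR G0 = 0 XOR 1 = 1
G3 = t XOR G2 = 0 XOR 1 = 1
G4 = r XOR G0 = 1 XOR 1 = 0
G7 = G1 XNOR G4 = 0 XNOR 0 = 1
G8 = G3 XOR G0 = 1 XOR 1 = 0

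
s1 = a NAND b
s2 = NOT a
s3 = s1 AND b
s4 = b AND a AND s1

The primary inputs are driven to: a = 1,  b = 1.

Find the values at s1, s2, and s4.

s1 = 0  s2 = 0  s4 = 0

s1 = a NAND b = 1 NAND 1 = 0
s2 = NOT a = NOT 1 = 0
s4 = b AND a AND s1 = 1 AND 1 AND 0 = 0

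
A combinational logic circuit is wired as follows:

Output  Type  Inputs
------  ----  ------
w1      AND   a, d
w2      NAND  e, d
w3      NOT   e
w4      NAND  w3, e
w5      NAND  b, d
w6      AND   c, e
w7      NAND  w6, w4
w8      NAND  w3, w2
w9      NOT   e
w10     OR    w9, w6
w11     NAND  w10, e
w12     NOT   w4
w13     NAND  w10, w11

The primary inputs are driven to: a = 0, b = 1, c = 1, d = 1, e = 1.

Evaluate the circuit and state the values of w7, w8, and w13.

w2 = e NAND d = 1 NAND 1 = 0
w3 = NOT e = NOT 1 = 0
w4 = w3 NAND e = 0 NAND 1 = 1
w6 = c AND e = 1 AND 1 = 1
w7 = w6 NAND w4 = 1 NAND 1 = 0
w8 = w3 NAND w2 = 0 NAND 0 = 1
w9 = NOT e = NOT 1 = 0
w10 = w9 OR w6 = 0 OR 1 = 1
w11 = w10 NAND e = 1 NAND 1 = 0
w13 = w10 NAND w11 = 1 NAND 0 = 1

w7 = 0; w8 = 1; w13 = 1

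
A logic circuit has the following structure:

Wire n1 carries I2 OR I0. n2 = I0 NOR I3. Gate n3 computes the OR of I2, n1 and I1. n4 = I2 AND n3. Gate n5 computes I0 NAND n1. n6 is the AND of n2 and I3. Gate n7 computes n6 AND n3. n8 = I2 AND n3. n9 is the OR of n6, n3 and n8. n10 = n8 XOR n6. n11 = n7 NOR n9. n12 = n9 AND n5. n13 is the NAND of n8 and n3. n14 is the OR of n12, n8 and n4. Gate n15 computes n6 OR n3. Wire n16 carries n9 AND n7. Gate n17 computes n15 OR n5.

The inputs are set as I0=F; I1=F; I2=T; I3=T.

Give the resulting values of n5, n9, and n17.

n5 = T, n9 = T, n17 = T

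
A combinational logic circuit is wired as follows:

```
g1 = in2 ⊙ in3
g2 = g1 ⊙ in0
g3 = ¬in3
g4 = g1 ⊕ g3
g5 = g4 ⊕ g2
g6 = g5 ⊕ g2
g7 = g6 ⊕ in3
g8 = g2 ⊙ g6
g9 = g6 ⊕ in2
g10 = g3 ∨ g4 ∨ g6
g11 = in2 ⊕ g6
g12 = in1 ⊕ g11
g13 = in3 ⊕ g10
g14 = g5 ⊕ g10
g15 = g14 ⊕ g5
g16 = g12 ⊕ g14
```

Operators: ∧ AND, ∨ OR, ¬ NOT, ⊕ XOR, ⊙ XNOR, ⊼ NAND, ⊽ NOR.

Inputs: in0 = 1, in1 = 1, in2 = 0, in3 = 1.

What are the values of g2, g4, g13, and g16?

g2 = 0, g4 = 0, g13 = 1, g16 = 1

g1 = in2 XNOR in3 = 0 XNOR 1 = 0
g2 = g1 XNOR in0 = 0 XNOR 1 = 0
g3 = NOT in3 = NOT 1 = 0
g4 = g1 XOR g3 = 0 XOR 0 = 0
g5 = g4 XOR g2 = 0 XOR 0 = 0
g6 = g5 XOR g2 = 0 XOR 0 = 0
g10 = g3 OR g4 OR g6 = 0 OR 0 OR 0 = 0
g11 = in2 XOR g6 = 0 XOR 0 = 0
g12 = in1 XOR g11 = 1 XOR 0 = 1
g13 = in3 XOR g10 = 1 XOR 0 = 1
g14 = g5 XOR g10 = 0 XOR 0 = 0
g16 = g12 XOR g14 = 1 XOR 0 = 1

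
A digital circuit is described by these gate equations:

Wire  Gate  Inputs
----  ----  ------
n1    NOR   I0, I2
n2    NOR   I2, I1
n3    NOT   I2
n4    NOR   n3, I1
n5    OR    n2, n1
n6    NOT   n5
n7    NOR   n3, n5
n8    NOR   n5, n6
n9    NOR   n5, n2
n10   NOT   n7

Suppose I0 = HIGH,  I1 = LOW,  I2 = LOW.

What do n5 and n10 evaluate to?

n5 = HIGH, n10 = HIGH

n1 = I0 NOR I2 = HIGH NOR LOW = LOW
n2 = I2 NOR I1 = LOW NOR LOW = HIGH
n3 = NOT I2 = NOT LOW = HIGH
n5 = n2 OR n1 = HIGH OR LOW = HIGH
n7 = n3 NOR n5 = HIGH NOR HIGH = LOW
n10 = NOT n7 = NOT LOW = HIGH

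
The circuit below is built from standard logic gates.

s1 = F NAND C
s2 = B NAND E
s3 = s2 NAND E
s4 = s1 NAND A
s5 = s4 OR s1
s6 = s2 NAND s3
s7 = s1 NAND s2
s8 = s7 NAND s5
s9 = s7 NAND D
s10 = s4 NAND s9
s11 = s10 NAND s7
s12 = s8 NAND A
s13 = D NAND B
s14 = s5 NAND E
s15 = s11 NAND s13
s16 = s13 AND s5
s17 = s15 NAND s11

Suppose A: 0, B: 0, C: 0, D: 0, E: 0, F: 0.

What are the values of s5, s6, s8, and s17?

s1 = F NAND C = 0 NAND 0 = 1
s2 = B NAND E = 0 NAND 0 = 1
s3 = s2 NAND E = 1 NAND 0 = 1
s4 = s1 NAND A = 1 NAND 0 = 1
s5 = s4 OR s1 = 1 OR 1 = 1
s6 = s2 NAND s3 = 1 NAND 1 = 0
s7 = s1 NAND s2 = 1 NAND 1 = 0
s8 = s7 NAND s5 = 0 NAND 1 = 1
s9 = s7 NAND D = 0 NAND 0 = 1
s10 = s4 NAND s9 = 1 NAND 1 = 0
s11 = s10 NAND s7 = 0 NAND 0 = 1
s13 = D NAND B = 0 NAND 0 = 1
s15 = s11 NAND s13 = 1 NAND 1 = 0
s17 = s15 NAND s11 = 0 NAND 1 = 1

s5 = 1; s6 = 0; s8 = 1; s17 = 1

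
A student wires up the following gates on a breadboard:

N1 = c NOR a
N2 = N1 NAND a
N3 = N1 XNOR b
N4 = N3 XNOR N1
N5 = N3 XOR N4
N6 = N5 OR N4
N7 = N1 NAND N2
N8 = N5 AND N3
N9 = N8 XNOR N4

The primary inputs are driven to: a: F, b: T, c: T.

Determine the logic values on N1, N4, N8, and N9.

N1 = c NOR a = T NOR F = F
N3 = N1 XNOR b = F XNOR T = F
N4 = N3 XNOR N1 = F XNOR F = T
N5 = N3 XOR N4 = F XOR T = T
N8 = N5 AND N3 = T AND F = F
N9 = N8 XNOR N4 = F XNOR T = F

N1 = F; N4 = T; N8 = F; N9 = F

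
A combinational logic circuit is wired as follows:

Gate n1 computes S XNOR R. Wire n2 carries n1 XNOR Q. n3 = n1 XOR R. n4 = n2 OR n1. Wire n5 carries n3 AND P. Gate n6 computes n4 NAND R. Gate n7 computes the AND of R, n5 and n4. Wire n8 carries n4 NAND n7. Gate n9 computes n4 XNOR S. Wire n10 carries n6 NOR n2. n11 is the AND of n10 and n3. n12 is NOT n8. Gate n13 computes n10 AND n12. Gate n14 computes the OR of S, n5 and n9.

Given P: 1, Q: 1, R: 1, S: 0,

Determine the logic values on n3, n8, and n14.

n1 = S XNOR R = 0 XNOR 1 = 0
n2 = n1 XNOR Q = 0 XNOR 1 = 0
n3 = n1 XOR R = 0 XOR 1 = 1
n4 = n2 OR n1 = 0 OR 0 = 0
n5 = n3 AND P = 1 AND 1 = 1
n7 = R AND n5 AND n4 = 1 AND 1 AND 0 = 0
n8 = n4 NAND n7 = 0 NAND 0 = 1
n9 = n4 XNOR S = 0 XNOR 0 = 1
n14 = S OR n5 OR n9 = 0 OR 1 OR 1 = 1

n3 = 1, n8 = 1, n14 = 1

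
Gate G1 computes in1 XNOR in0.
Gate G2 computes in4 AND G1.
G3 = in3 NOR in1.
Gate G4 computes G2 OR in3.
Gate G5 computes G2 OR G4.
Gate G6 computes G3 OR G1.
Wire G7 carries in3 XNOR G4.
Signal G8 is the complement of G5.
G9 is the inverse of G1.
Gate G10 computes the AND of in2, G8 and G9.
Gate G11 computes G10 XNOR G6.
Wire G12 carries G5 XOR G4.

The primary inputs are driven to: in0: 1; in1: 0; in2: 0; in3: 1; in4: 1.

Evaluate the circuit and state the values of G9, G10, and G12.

G9 = 1, G10 = 0, G12 = 0

G1 = in1 XNOR in0 = 0 XNOR 1 = 0
G2 = in4 AND G1 = 1 AND 0 = 0
G4 = G2 OR in3 = 0 OR 1 = 1
G5 = G2 OR G4 = 0 OR 1 = 1
G8 = NOT G5 = NOT 1 = 0
G9 = NOT G1 = NOT 0 = 1
G10 = in2 AND G8 AND G9 = 0 AND 0 AND 1 = 0
G12 = G5 XOR G4 = 1 XOR 1 = 0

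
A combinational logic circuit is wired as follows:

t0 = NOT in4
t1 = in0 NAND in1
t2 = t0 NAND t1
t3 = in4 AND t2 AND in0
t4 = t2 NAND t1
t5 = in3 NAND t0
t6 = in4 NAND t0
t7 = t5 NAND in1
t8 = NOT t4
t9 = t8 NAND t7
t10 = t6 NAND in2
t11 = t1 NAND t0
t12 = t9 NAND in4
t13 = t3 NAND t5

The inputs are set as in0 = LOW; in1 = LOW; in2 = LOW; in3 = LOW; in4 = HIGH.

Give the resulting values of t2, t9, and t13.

t2 = HIGH  t9 = LOW  t13 = HIGH

t0 = NOT in4 = NOT HIGH = LOW
t1 = in0 NAND in1 = LOW NAND LOW = HIGH
t2 = t0 NAND t1 = LOW NAND HIGH = HIGH
t3 = in4 AND t2 AND in0 = HIGH AND HIGH AND LOW = LOW
t4 = t2 NAND t1 = HIGH NAND HIGH = LOW
t5 = in3 NAND t0 = LOW NAND LOW = HIGH
t7 = t5 NAND in1 = HIGH NAND LOW = HIGH
t8 = NOT t4 = NOT LOW = HIGH
t9 = t8 NAND t7 = HIGH NAND HIGH = LOW
t13 = t3 NAND t5 = LOW NAND HIGH = HIGH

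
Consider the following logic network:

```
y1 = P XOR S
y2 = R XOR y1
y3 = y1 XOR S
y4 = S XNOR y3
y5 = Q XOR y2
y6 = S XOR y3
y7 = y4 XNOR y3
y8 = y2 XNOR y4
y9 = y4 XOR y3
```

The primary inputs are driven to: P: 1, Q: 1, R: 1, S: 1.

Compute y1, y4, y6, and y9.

y1 = 0; y4 = 1; y6 = 0; y9 = 0

y1 = P XOR S = 1 XOR 1 = 0
y3 = y1 XOR S = 0 XOR 1 = 1
y4 = S XNOR y3 = 1 XNOR 1 = 1
y6 = S XOR y3 = 1 XOR 1 = 0
y9 = y4 XOR y3 = 1 XOR 1 = 0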